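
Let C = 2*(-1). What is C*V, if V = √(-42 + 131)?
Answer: -2*√89 ≈ -18.868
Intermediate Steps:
C = -2
V = √89 ≈ 9.4340
C*V = -2*√89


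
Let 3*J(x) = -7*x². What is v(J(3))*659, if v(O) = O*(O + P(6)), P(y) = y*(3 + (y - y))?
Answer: 41517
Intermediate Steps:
P(y) = 3*y (P(y) = y*(3 + 0) = y*3 = 3*y)
J(x) = -7*x²/3 (J(x) = (-7*x²)/3 = -7*x²/3)
v(O) = O*(18 + O) (v(O) = O*(O + 3*6) = O*(O + 18) = O*(18 + O))
v(J(3))*659 = ((-7/3*3²)*(18 - 7/3*3²))*659 = ((-7/3*9)*(18 - 7/3*9))*659 = -21*(18 - 21)*659 = -21*(-3)*659 = 63*659 = 41517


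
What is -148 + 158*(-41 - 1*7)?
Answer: -7732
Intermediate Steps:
-148 + 158*(-41 - 1*7) = -148 + 158*(-41 - 7) = -148 + 158*(-48) = -148 - 7584 = -7732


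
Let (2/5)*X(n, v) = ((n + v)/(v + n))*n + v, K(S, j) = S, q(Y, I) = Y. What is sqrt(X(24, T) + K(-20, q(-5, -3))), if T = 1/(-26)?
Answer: 5*sqrt(1079)/26 ≈ 6.3169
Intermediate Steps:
T = -1/26 ≈ -0.038462
X(n, v) = 5*n/2 + 5*v/2 (X(n, v) = 5*(((n + v)/(v + n))*n + v)/2 = 5*(((n + v)/(n + v))*n + v)/2 = 5*(1*n + v)/2 = 5*(n + v)/2 = 5*n/2 + 5*v/2)
sqrt(X(24, T) + K(-20, q(-5, -3))) = sqrt(((5/2)*24 + (5/2)*(-1/26)) - 20) = sqrt((60 - 5/52) - 20) = sqrt(3115/52 - 20) = sqrt(2075/52) = 5*sqrt(1079)/26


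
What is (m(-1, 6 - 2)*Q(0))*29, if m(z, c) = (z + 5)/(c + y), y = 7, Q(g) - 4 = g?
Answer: 464/11 ≈ 42.182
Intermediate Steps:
Q(g) = 4 + g
m(z, c) = (5 + z)/(7 + c) (m(z, c) = (z + 5)/(c + 7) = (5 + z)/(7 + c))
(m(-1, 6 - 2)*Q(0))*29 = (((5 - 1)/(7 + (6 - 2)))*(4 + 0))*29 = ((4/(7 + 4))*4)*29 = ((4/11)*4)*29 = (16/11)*29 = 464/11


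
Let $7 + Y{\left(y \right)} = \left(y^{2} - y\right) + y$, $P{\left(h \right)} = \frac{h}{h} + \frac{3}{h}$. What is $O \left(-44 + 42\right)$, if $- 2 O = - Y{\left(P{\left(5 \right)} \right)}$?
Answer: $\frac{111}{25} \approx 4.44$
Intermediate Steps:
$P{\left(h \right)} = 1 + \frac{3}{h}$
$Y{\left(y \right)} = -7 + y^{2}$ ($Y{\left(y \right)} = -7 + \left(\left(y^{2} - y\right) + y\right) = -7 + y^{2}$)
$O = - \frac{111}{50}$ ($O = - \frac{\left(-1\right) \left(-7 + \left(\frac{3 + 5}{5}\right)^{2}\right)}{2} = - \frac{\left(-1\right) \left(-7 + \left(\frac{1}{5} \cdot 8\right)^{2}\right)}{2} = - \frac{\left(-1\right) \left(-7 + \left(\frac{8}{5}\right)^{2}\right)}{2} = - \frac{\left(-1\right) \left(-7 + \frac{64}{25}\right)}{2} = - \frac{\left(-1\right) \left(- \frac{111}{25}\right)}{2} = \left(- \frac{1}{2}\right) \frac{111}{25} = - \frac{111}{50} \approx -2.22$)
$O \left(-44 + 42\right) = - \frac{111 \left(-44 + 42\right)}{50} = \left(- \frac{111}{50}\right) \left(-2\right) = \frac{111}{25}$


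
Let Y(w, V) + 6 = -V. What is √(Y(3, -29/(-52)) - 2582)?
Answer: I*√1749865/26 ≈ 50.878*I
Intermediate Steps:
Y(w, V) = -6 - V
√(Y(3, -29/(-52)) - 2582) = √((-6 - (-29)/(-52)) - 2582) = √((-6 - (-29)*(-1)/52) - 2582) = √((-6 - 1*29/52) - 2582) = √((-6 - 29/52) - 2582) = √(-341/52 - 2582) = √(-134605/52) = I*√1749865/26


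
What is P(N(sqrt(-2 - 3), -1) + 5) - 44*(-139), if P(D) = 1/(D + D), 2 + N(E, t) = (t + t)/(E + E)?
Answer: 562687/92 - I*sqrt(5)/92 ≈ 6116.2 - 0.024305*I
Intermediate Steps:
N(E, t) = -2 + t/E (N(E, t) = -2 + (t + t)/(E + E) = -2 + (2*t)/((2*E)) = -2 + (2*t)*(1/(2*E)) = -2 + t/E)
P(D) = 1/(2*D)
P(N(sqrt(-2 - 3), -1) + 5) - 44*(-139) = 1/(2*((-2 - 1/(sqrt(-2 - 3))) + 5)) - 44*(-139) = 1/(2*((-2 - 1/(sqrt(-5))) + 5)) + 6116 = 1/(2*((-2 - 1/(I*sqrt(5))) + 5)) + 6116 = 1/(2*((-2 - (-1)*I*sqrt(5)/5) + 5)) + 6116 = 1/(2*((-2 + I*sqrt(5)/5) + 5)) + 6116 = 1/(2*(3 + I*sqrt(5)/5)) + 6116 = 6116 + 1/(2*(3 + I*sqrt(5)/5))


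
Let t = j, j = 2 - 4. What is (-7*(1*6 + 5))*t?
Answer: 154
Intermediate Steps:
j = -2
t = -2
(-7*(1*6 + 5))*t = -7*(1*6 + 5)*(-2) = -7*(6 + 5)*(-2) = -7*11*(-2) = -77*(-2) = 154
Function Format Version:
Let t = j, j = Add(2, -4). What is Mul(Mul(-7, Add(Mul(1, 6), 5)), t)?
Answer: 154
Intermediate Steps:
j = -2
t = -2
Mul(Mul(-7, Add(Mul(1, 6), 5)), t) = Mul(Mul(-7, Add(Mul(1, 6), 5)), -2) = Mul(Mul(-7, Add(6, 5)), -2) = Mul(Mul(-7, 11), -2) = Mul(-77, -2) = 154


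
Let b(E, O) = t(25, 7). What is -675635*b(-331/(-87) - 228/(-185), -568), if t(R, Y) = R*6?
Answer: -101345250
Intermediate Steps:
t(R, Y) = 6*R
b(E, O) = 150 (b(E, O) = 6*25 = 150)
-675635*b(-331/(-87) - 228/(-185), -568) = -675635/(1/150) = -675635/1/150 = -675635*150 = -101345250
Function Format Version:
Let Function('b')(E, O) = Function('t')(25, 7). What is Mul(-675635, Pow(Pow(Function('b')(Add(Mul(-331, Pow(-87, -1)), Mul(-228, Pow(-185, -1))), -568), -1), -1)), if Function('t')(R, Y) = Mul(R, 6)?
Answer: -101345250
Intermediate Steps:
Function('t')(R, Y) = Mul(6, R)
Function('b')(E, O) = 150 (Function('b')(E, O) = Mul(6, 25) = 150)
Mul(-675635, Pow(Pow(Function('b')(Add(Mul(-331, Pow(-87, -1)), Mul(-228, Pow(-185, -1))), -568), -1), -1)) = Mul(-675635, Pow(Pow(150, -1), -1)) = Mul(-675635, Pow(Rational(1, 150), -1)) = Mul(-675635, 150) = -101345250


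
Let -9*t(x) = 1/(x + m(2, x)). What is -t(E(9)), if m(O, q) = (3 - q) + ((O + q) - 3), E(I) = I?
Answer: 1/99 ≈ 0.010101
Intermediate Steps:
m(O, q) = O (m(O, q) = (3 - q) + (-3 + O + q) = O)
t(x) = -1/(9*(2 + x)) (t(x) = -1/(9*(x + 2)) = -1/(9*(2 + x)))
-t(E(9)) = -(-1)/(18 + 9*9) = -(-1)/(18 + 81) = -(-1)/99 = -1*(-1/99) = 1/99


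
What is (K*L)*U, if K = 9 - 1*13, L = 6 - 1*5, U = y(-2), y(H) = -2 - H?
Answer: 0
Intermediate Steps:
U = 0 (U = -2 - 1*(-2) = -2 + 2 = 0)
L = 1 (L = 6 - 5 = 1)
K = -4 (K = 9 - 13 = -4)
(K*L)*U = -4*1*0 = -4*0 = 0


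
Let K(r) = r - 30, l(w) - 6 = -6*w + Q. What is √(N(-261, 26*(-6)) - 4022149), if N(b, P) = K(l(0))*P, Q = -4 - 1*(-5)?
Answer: I*√4018561 ≈ 2004.6*I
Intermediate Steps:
Q = 1 (Q = -4 + 5 = 1)
l(w) = 7 - 6*w (l(w) = 6 + (-6*w + 1) = 6 + (1 - 6*w) = 7 - 6*w)
K(r) = -30 + r
N(b, P) = -23*P (N(b, P) = (-30 + (7 - 6*0))*P = (-30 + (7 + 0))*P = (-30 + 7)*P = -23*P)
√(N(-261, 26*(-6)) - 4022149) = √(-598*(-6) - 4022149) = √(-23*(-156) - 4022149) = √(3588 - 4022149) = √(-4018561) = I*√4018561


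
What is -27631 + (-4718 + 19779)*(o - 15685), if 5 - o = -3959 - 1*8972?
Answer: -41430320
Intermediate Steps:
o = 12936 (o = 5 - (-3959 - 1*8972) = 5 - (-3959 - 8972) = 5 - 1*(-12931) = 5 + 12931 = 12936)
-27631 + (-4718 + 19779)*(o - 15685) = -27631 + (-4718 + 19779)*(12936 - 15685) = -27631 + 15061*(-2749) = -27631 - 41402689 = -41430320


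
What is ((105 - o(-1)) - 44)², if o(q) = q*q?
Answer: 3600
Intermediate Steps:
o(q) = q²
((105 - o(-1)) - 44)² = ((105 - 1*(-1)²) - 44)² = ((105 - 1*1) - 44)² = ((105 - 1) - 44)² = (104 - 44)² = 60² = 3600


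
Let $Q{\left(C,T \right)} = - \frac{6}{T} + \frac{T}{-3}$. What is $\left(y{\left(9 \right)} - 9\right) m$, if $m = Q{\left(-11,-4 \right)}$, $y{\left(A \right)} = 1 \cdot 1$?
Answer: $- \frac{68}{3} \approx -22.667$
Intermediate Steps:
$y{\left(A \right)} = 1$
$Q{\left(C,T \right)} = - \frac{6}{T} - \frac{T}{3}$ ($Q{\left(C,T \right)} = - \frac{6}{T} + T \left(- \frac{1}{3}\right) = - \frac{6}{T} - \frac{T}{3}$)
$m = \frac{17}{6}$ ($m = - \frac{6}{-4} - - \frac{4}{3} = \left(-6\right) \left(- \frac{1}{4}\right) + \frac{4}{3} = \frac{3}{2} + \frac{4}{3} = \frac{17}{6} \approx 2.8333$)
$\left(y{\left(9 \right)} - 9\right) m = \left(1 - 9\right) \frac{17}{6} = \left(-8\right) \frac{17}{6} = - \frac{68}{3}$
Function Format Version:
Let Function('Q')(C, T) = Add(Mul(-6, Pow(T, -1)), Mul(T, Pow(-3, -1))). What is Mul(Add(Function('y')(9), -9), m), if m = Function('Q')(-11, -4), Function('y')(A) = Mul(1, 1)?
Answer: Rational(-68, 3) ≈ -22.667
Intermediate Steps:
Function('y')(A) = 1
Function('Q')(C, T) = Add(Mul(-6, Pow(T, -1)), Mul(Rational(-1, 3), T)) (Function('Q')(C, T) = Add(Mul(-6, Pow(T, -1)), Mul(T, Rational(-1, 3))) = Add(Mul(-6, Pow(T, -1)), Mul(Rational(-1, 3), T)))
m = Rational(17, 6) (m = Add(Mul(-6, Pow(-4, -1)), Mul(Rational(-1, 3), -4)) = Add(Mul(-6, Rational(-1, 4)), Rational(4, 3)) = Add(Rational(3, 2), Rational(4, 3)) = Rational(17, 6) ≈ 2.8333)
Mul(Add(Function('y')(9), -9), m) = Mul(Add(1, -9), Rational(17, 6)) = Mul(-8, Rational(17, 6)) = Rational(-68, 3)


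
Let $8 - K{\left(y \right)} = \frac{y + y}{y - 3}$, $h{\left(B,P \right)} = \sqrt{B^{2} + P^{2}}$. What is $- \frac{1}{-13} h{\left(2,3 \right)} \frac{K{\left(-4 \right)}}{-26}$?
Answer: $- \frac{24 \sqrt{13}}{1183} \approx -0.073147$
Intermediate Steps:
$K{\left(y \right)} = 8 - \frac{2 y}{-3 + y}$ ($K{\left(y \right)} = 8 - \frac{y + y}{y - 3} = 8 - \frac{2 y}{-3 + y}$)
$- \frac{1}{-13} h{\left(2,3 \right)} \frac{K{\left(-4 \right)}}{-26} = - \frac{1}{-13} \sqrt{2^{2} + 3^{2}} \frac{6 \frac{1}{-3 - 4} \left(-4 - 4\right)}{-26} = \left(-1\right) \left(- \frac{1}{13}\right) \sqrt{4 + 9} \cdot 6 \frac{1}{-7} \left(-8\right) \left(- \frac{1}{26}\right) = \frac{\sqrt{13}}{13} \cdot 6 \left(- \frac{1}{7}\right) \left(-8\right) \left(- \frac{1}{26}\right) = \frac{\sqrt{13}}{13} \cdot \frac{48}{7} \left(- \frac{1}{26}\right) = \frac{\sqrt{13}}{13} \left(- \frac{24}{91}\right) = - \frac{24 \sqrt{13}}{1183}$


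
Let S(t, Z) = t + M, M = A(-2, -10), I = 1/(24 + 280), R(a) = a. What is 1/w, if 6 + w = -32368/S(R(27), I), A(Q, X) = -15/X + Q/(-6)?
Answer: -173/195246 ≈ -0.00088606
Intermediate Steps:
A(Q, X) = -15/X - Q/6 (A(Q, X) = -15/X + Q*(-⅙) = -15/X - Q/6)
I = 1/304 ≈ 0.0032895
M = 11/6 (M = -15/(-10) - ⅙*(-2) = -15*(-⅒) + ⅓ = 3/2 + ⅓ = 11/6 ≈ 1.8333)
S(t, Z) = 11/6 + t (S(t, Z) = t + 11/6 = 11/6 + t)
w = -195246/173 (w = -6 - 32368/(11/6 + 27) = -6 - 32368/173/6 = -6 - 32368*6/173 = -6 - 194208/173 = -195246/173 ≈ -1128.6)
1/w = 1/(-195246/173) = -173/195246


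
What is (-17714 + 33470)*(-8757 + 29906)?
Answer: 333223644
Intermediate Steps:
(-17714 + 33470)*(-8757 + 29906) = 15756*21149 = 333223644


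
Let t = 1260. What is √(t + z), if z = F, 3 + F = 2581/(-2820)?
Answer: √2497222095/1410 ≈ 35.441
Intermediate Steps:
F = -11041/2820 (F = -3 + 2581/(-2820) = -3 + 2581*(-1/2820) = -3 - 2581/2820 = -11041/2820 ≈ -3.9152)
z = -11041/2820 ≈ -3.9152
√(t + z) = √(1260 - 11041/2820) = √(3542159/2820) = √2497222095/1410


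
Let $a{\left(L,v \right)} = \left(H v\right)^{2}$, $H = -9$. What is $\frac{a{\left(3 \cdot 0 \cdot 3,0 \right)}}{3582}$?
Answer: $0$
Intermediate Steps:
$a{\left(L,v \right)} = 81 v^{2}$ ($a{\left(L,v \right)} = \left(- 9 v\right)^{2} = 81 v^{2}$)
$\frac{a{\left(3 \cdot 0 \cdot 3,0 \right)}}{3582} = \frac{81 \cdot 0^{2}}{3582} = 81 \cdot 0 \cdot \frac{1}{3582} = 0 \cdot \frac{1}{3582} = 0$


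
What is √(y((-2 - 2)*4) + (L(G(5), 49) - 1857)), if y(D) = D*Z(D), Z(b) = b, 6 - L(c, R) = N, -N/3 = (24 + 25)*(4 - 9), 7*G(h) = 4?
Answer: I*√2330 ≈ 48.27*I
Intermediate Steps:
G(h) = 4/7 (G(h) = (⅐)*4 = 4/7)
N = 735 (N = -3*(24 + 25)*(4 - 9) = -147*(-5) = -3*(-245) = 735)
L(c, R) = -729 (L(c, R) = 6 - 1*735 = 6 - 735 = -729)
y(D) = D² (y(D) = D*D = D²)
√(y((-2 - 2)*4) + (L(G(5), 49) - 1857)) = √(((-2 - 2)*4)² + (-729 - 1857)) = √((-4*4)² - 2586) = √((-16)² - 2586) = √(256 - 2586) = √(-2330) = I*√2330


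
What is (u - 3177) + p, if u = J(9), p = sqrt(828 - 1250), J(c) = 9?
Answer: -3168 + I*sqrt(422) ≈ -3168.0 + 20.543*I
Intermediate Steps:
p = I*sqrt(422) (p = sqrt(-422) = I*sqrt(422) ≈ 20.543*I)
u = 9
(u - 3177) + p = (9 - 3177) + I*sqrt(422) = -3168 + I*sqrt(422)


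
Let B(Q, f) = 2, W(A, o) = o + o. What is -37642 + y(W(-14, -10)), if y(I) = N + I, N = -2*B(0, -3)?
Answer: -37666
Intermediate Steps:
W(A, o) = 2*o
N = -4 (N = -2*2 = -4)
y(I) = -4 + I
-37642 + y(W(-14, -10)) = -37642 + (-4 + 2*(-10)) = -37642 + (-4 - 20) = -37642 - 24 = -37666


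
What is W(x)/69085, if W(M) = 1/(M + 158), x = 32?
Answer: 1/13126150 ≈ 7.6184e-8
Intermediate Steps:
W(M) = 1/(158 + M)
W(x)/69085 = 1/((158 + 32)*69085) = (1/69085)/190 = (1/190)*(1/69085) = 1/13126150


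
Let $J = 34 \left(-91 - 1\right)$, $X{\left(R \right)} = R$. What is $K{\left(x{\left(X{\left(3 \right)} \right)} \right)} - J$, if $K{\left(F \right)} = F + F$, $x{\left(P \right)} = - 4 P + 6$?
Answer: $3116$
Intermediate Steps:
$x{\left(P \right)} = 6 - 4 P$
$J = -3128$ ($J = 34 \left(-92\right) = -3128$)
$K{\left(F \right)} = 2 F$
$K{\left(x{\left(X{\left(3 \right)} \right)} \right)} - J = 2 \left(6 - 12\right) - -3128 = 2 \left(6 - 12\right) + 3128 = 2 \left(-6\right) + 3128 = -12 + 3128 = 3116$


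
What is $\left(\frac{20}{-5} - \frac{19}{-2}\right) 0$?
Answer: $0$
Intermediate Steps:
$\left(\frac{20}{-5} - \frac{19}{-2}\right) 0 = \left(20 \left(- \frac{1}{5}\right) - - \frac{19}{2}\right) 0 = \left(-4 + \frac{19}{2}\right) 0 = \frac{11}{2} \cdot 0 = 0$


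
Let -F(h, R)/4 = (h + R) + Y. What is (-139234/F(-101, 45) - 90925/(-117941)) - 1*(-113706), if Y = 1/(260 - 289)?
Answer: 43346633121437/383308250 ≈ 1.1309e+5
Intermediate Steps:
Y = -1/29 (Y = 1/(-29) = -1/29 ≈ -0.034483)
F(h, R) = 4/29 - 4*R - 4*h (F(h, R) = -4*((h + R) - 1/29) = -4*((R + h) - 1/29) = -4*(-1/29 + R + h) = 4/29 - 4*R - 4*h)
(-139234/F(-101, 45) - 90925/(-117941)) - 1*(-113706) = (-139234/(4/29 - 4*45 - 4*(-101)) - 90925/(-117941)) - 1*(-113706) = (-139234/(4/29 - 180 + 404) - 90925*(-1/117941)) + 113706 = (-139234/6500/29 + 90925/117941) + 113706 = (-139234*29/6500 + 90925/117941) + 113706 = (-2018893/3250 + 90925/117941) + 113706 = -237814753063/383308250 + 113706 = 43346633121437/383308250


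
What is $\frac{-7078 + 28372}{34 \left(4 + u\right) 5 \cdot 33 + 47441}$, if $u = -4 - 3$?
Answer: $\frac{3042}{4373} \approx 0.69563$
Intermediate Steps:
$u = -7$
$\frac{-7078 + 28372}{34 \left(4 + u\right) 5 \cdot 33 + 47441} = \frac{-7078 + 28372}{34 \left(4 - 7\right) 5 \cdot 33 + 47441} = \frac{21294}{34 \left(\left(-3\right) 5\right) 33 + 47441} = \frac{21294}{34 \left(-15\right) 33 + 47441} = \frac{21294}{\left(-510\right) 33 + 47441} = \frac{21294}{-16830 + 47441} = \frac{21294}{30611} = 21294 \cdot \frac{1}{30611} = \frac{3042}{4373}$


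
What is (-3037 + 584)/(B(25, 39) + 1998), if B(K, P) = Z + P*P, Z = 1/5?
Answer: -12265/17596 ≈ -0.69703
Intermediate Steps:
Z = 1/5 ≈ 0.20000
B(K, P) = 1/5 + P**2 (B(K, P) = 1/5 + P*P = 1/5 + P**2)
(-3037 + 584)/(B(25, 39) + 1998) = (-3037 + 584)/((1/5 + 39**2) + 1998) = -2453/((1/5 + 1521) + 1998) = -2453/(7606/5 + 1998) = -2453/17596/5 = -2453*5/17596 = -12265/17596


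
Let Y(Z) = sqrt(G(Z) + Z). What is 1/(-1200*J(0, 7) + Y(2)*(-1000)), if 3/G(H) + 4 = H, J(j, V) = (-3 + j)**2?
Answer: -27/290350 + sqrt(2)/232280 ≈ -8.6903e-5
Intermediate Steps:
G(H) = 3/(-4 + H)
Y(Z) = sqrt(Z + 3/(-4 + Z)) (Y(Z) = sqrt(3/(-4 + Z) + Z) = sqrt(Z + 3/(-4 + Z)))
1/(-1200*J(0, 7) + Y(2)*(-1000)) = 1/(-1200*(-3 + 0)**2 + sqrt((3 + 2*(-4 + 2))/(-4 + 2))*(-1000)) = 1/(-1200*(-3)**2 + sqrt((3 + 2*(-2))/(-2))*(-1000)) = 1/(-1200*9 + sqrt(-(3 - 4)/2)*(-1000)) = 1/(-10800 + sqrt(-1/2*(-1))*(-1000)) = 1/(-10800 + sqrt(1/2)*(-1000)) = 1/(-10800 + (sqrt(2)/2)*(-1000)) = 1/(-10800 - 500*sqrt(2))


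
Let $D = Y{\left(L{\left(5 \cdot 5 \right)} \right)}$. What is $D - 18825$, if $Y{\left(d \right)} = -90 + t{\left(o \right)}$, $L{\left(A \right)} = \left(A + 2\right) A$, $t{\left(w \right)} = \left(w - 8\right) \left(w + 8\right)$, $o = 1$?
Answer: $-18978$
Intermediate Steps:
$t{\left(w \right)} = \left(-8 + w\right) \left(8 + w\right)$
$L{\left(A \right)} = A \left(2 + A\right)$ ($L{\left(A \right)} = \left(2 + A\right) A = A \left(2 + A\right)$)
$Y{\left(d \right)} = -153$ ($Y{\left(d \right)} = -90 - \left(64 - 1^{2}\right) = -90 + \left(-64 + 1\right) = -90 - 63 = -153$)
$D = -153$
$D - 18825 = -153 - 18825 = -18978$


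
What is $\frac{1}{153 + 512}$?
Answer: $\frac{1}{665} \approx 0.0015038$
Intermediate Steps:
$\frac{1}{153 + 512} = \frac{1}{665}$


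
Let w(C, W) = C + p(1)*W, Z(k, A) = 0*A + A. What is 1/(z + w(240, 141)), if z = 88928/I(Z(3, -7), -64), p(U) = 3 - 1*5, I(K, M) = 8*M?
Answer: -16/3451 ≈ -0.0046363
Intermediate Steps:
Z(k, A) = A (Z(k, A) = 0 + A = A)
p(U) = -2 (p(U) = 3 - 5 = -2)
w(C, W) = C - 2*W
z = -2779/16 (z = 88928/((8*(-64))) = 88928/(-512) = 88928*(-1/512) = -2779/16 ≈ -173.69)
1/(z + w(240, 141)) = 1/(-2779/16 + (240 - 2*141)) = 1/(-2779/16 + (240 - 282)) = 1/(-2779/16 - 42) = 1/(-3451/16) = -16/3451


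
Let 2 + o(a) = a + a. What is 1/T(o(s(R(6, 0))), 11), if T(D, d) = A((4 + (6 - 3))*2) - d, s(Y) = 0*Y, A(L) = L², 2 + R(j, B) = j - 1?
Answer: 1/185 ≈ 0.0054054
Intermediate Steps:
R(j, B) = -3 + j (R(j, B) = -2 + (j - 1) = -2 + (-1 + j) = -3 + j)
s(Y) = 0
o(a) = -2 + 2*a (o(a) = -2 + (a + a) = -2 + 2*a)
T(D, d) = 196 - d (T(D, d) = ((4 + (6 - 3))*2)² - d = ((4 + 3)*2)² - d = (7*2)² - d = 14² - d = 196 - d)
1/T(o(s(R(6, 0))), 11) = 1/(196 - 1*11) = 1/(196 - 11) = 1/185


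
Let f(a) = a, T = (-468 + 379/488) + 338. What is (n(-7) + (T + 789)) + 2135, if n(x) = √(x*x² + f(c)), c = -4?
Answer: 1363851/488 + I*√347 ≈ 2794.8 + 18.628*I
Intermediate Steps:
T = -63061/488 (T = (-468 + 379*(1/488)) + 338 = (-468 + 379/488) + 338 = -228005/488 + 338 = -63061/488 ≈ -129.22)
n(x) = √(-4 + x³) (n(x) = √(x*x² - 4) = √(x³ - 4) = √(-4 + x³))
(n(-7) + (T + 789)) + 2135 = (√(-4 + (-7)³) + (-63061/488 + 789)) + 2135 = (√(-4 - 343) + 321971/488) + 2135 = (√(-347) + 321971/488) + 2135 = (I*√347 + 321971/488) + 2135 = (321971/488 + I*√347) + 2135 = 1363851/488 + I*√347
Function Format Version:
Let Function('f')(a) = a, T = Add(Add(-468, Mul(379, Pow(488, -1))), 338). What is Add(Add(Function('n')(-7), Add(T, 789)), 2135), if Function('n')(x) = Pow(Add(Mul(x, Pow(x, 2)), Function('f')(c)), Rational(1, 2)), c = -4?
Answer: Add(Rational(1363851, 488), Mul(I, Pow(347, Rational(1, 2)))) ≈ Add(2794.8, Mul(18.628, I))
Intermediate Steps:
T = Rational(-63061, 488) (T = Add(Add(-468, Mul(379, Rational(1, 488))), 338) = Add(Add(-468, Rational(379, 488)), 338) = Add(Rational(-228005, 488), 338) = Rational(-63061, 488) ≈ -129.22)
Function('n')(x) = Pow(Add(-4, Pow(x, 3)), Rational(1, 2)) (Function('n')(x) = Pow(Add(Mul(x, Pow(x, 2)), -4), Rational(1, 2)) = Pow(Add(Pow(x, 3), -4), Rational(1, 2)) = Pow(Add(-4, Pow(x, 3)), Rational(1, 2)))
Add(Add(Function('n')(-7), Add(T, 789)), 2135) = Add(Add(Pow(Add(-4, Pow(-7, 3)), Rational(1, 2)), Add(Rational(-63061, 488), 789)), 2135) = Add(Add(Pow(Add(-4, -343), Rational(1, 2)), Rational(321971, 488)), 2135) = Add(Add(Pow(-347, Rational(1, 2)), Rational(321971, 488)), 2135) = Add(Add(Mul(I, Pow(347, Rational(1, 2))), Rational(321971, 488)), 2135) = Add(Add(Rational(321971, 488), Mul(I, Pow(347, Rational(1, 2)))), 2135) = Add(Rational(1363851, 488), Mul(I, Pow(347, Rational(1, 2))))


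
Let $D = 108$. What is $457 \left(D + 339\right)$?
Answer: $204279$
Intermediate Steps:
$457 \left(D + 339\right) = 457 \left(108 + 339\right) = 457 \cdot 447 = 204279$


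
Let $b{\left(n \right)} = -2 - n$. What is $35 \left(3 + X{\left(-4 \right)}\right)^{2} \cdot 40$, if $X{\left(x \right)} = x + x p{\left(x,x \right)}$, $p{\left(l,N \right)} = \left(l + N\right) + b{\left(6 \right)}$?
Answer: $5556600$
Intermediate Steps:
$p{\left(l,N \right)} = -8 + N + l$ ($p{\left(l,N \right)} = \left(l + N\right) - 8 = \left(N + l\right) - 8 = -8 + N + l$)
$X{\left(x \right)} = x + x \left(-8 + 2 x\right)$ ($X{\left(x \right)} = x + x \left(-8 + x + x\right) = x + x \left(-8 + 2 x\right)$)
$35 \left(3 + X{\left(-4 \right)}\right)^{2} \cdot 40 = 35 \left(3 - 4 \left(-7 + 2 \left(-4\right)\right)\right)^{2} \cdot 40 = 35 \left(3 - 4 \left(-7 - 8\right)\right)^{2} \cdot 40 = 35 \left(3 - -60\right)^{2} \cdot 40 = 35 \left(3 + 60\right)^{2} \cdot 40 = 35 \cdot 63^{2} \cdot 40 = 35 \cdot 3969 \cdot 40 = 138915 \cdot 40 = 5556600$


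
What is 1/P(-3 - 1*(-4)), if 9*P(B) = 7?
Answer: 9/7 ≈ 1.2857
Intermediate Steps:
P(B) = 7/9 (P(B) = (⅑)*7 = 7/9)
1/P(-3 - 1*(-4)) = 1/(7/9) = 9/7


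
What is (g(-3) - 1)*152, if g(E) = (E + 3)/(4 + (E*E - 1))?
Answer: -152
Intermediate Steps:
g(E) = (3 + E)/(3 + E**2) (g(E) = (3 + E)/(4 + (E**2 - 1)) = (3 + E)/(4 + (-1 + E**2)) = (3 + E)/(3 + E**2))
(g(-3) - 1)*152 = ((3 - 3)/(3 + (-3)**2) - 1)*152 = (0/(3 + 9) - 1)*152 = (0/12 - 1)*152 = ((1/12)*0 - 1)*152 = (0 - 1)*152 = -1*152 = -152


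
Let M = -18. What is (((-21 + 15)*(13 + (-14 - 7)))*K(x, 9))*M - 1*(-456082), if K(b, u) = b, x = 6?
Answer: 450898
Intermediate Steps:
(((-21 + 15)*(13 + (-14 - 7)))*K(x, 9))*M - 1*(-456082) = (((-21 + 15)*(13 + (-14 - 7)))*6)*(-18) - 1*(-456082) = (-6*(13 - 21)*6)*(-18) + 456082 = (-6*(-8)*6)*(-18) + 456082 = (48*6)*(-18) + 456082 = 288*(-18) + 456082 = -5184 + 456082 = 450898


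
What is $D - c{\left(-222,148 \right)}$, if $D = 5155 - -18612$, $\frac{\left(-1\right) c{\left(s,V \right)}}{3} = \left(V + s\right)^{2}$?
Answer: $40195$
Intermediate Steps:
$c{\left(s,V \right)} = - 3 \left(V + s\right)^{2}$
$D = 23767$ ($D = 5155 + 18612 = 23767$)
$D - c{\left(-222,148 \right)} = 23767 - - 3 \left(148 - 222\right)^{2} = 23767 - - 3 \left(-74\right)^{2} = 23767 - \left(-3\right) 5476 = 23767 - -16428 = 23767 + 16428 = 40195$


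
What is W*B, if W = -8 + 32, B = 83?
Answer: 1992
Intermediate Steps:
W = 24
W*B = 24*83 = 1992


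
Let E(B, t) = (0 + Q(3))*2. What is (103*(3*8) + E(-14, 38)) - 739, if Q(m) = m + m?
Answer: 1745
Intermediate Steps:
Q(m) = 2*m
E(B, t) = 12 (E(B, t) = (0 + 2*3)*2 = (0 + 6)*2 = 6*2 = 12)
(103*(3*8) + E(-14, 38)) - 739 = (103*(3*8) + 12) - 739 = (103*24 + 12) - 739 = (2472 + 12) - 739 = 2484 - 739 = 1745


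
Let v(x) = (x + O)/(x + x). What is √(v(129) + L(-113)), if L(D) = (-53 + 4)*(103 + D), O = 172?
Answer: √17682/6 ≈ 22.162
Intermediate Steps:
v(x) = (172 + x)/(2*x) (v(x) = (x + 172)/(x + x) = (172 + x)/((2*x)) = (172 + x)*(1/(2*x)) = (172 + x)/(2*x))
L(D) = -5047 - 49*D (L(D) = -49*(103 + D) = -5047 - 49*D)
√(v(129) + L(-113)) = √((½)*(172 + 129)/129 + (-5047 - 49*(-113))) = √((½)*(1/129)*301 + (-5047 + 5537)) = √(7/6 + 490) = √(2947/6) = √17682/6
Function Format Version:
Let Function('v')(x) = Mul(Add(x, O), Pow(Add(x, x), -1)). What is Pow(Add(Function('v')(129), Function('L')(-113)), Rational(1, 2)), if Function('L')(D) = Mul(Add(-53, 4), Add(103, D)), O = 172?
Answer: Mul(Rational(1, 6), Pow(17682, Rational(1, 2))) ≈ 22.162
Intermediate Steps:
Function('v')(x) = Mul(Rational(1, 2), Pow(x, -1), Add(172, x)) (Function('v')(x) = Mul(Add(x, 172), Pow(Add(x, x), -1)) = Mul(Add(172, x), Pow(Mul(2, x), -1)) = Mul(Add(172, x), Mul(Rational(1, 2), Pow(x, -1))) = Mul(Rational(1, 2), Pow(x, -1), Add(172, x)))
Function('L')(D) = Add(-5047, Mul(-49, D)) (Function('L')(D) = Mul(-49, Add(103, D)) = Add(-5047, Mul(-49, D)))
Pow(Add(Function('v')(129), Function('L')(-113)), Rational(1, 2)) = Pow(Add(Mul(Rational(1, 2), Pow(129, -1), Add(172, 129)), Add(-5047, Mul(-49, -113))), Rational(1, 2)) = Pow(Add(Mul(Rational(1, 2), Rational(1, 129), 301), Add(-5047, 5537)), Rational(1, 2)) = Pow(Add(Rational(7, 6), 490), Rational(1, 2)) = Pow(Rational(2947, 6), Rational(1, 2)) = Mul(Rational(1, 6), Pow(17682, Rational(1, 2)))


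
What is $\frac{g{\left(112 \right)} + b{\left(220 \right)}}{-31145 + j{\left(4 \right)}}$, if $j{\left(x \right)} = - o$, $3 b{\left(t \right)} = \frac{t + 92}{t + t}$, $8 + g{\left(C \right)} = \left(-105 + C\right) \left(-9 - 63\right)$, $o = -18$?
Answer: $\frac{28147}{1711985} \approx 0.016441$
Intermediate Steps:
$g{\left(C \right)} = 7552 - 72 C$ ($g{\left(C \right)} = -8 + \left(-105 + C\right) \left(-9 - 63\right) = -8 + \left(-105 + C\right) \left(-72\right) = -8 - \left(-7560 + 72 C\right) = 7552 - 72 C$)
$b{\left(t \right)} = \frac{92 + t}{6 t}$ ($b{\left(t \right)} = \frac{\left(t + 92\right) \frac{1}{t + t}}{3} = \frac{\left(92 + t\right) \frac{1}{2 t}}{3} = \frac{\frac{1}{2} \frac{1}{t} \left(92 + t\right)}{3} = \frac{92 + t}{6 t}$)
$j{\left(x \right)} = 18$ ($j{\left(x \right)} = \left(-1\right) \left(-18\right) = 18$)
$\frac{g{\left(112 \right)} + b{\left(220 \right)}}{-31145 + j{\left(4 \right)}} = \frac{\left(7552 - 8064\right) + \frac{92 + 220}{6 \cdot 220}}{-31145 + 18} = \frac{\left(7552 - 8064\right) + \frac{1}{6} \cdot \frac{1}{220} \cdot 312}{-31127} = \left(-512 + \frac{13}{55}\right) \left(- \frac{1}{31127}\right) = \left(- \frac{28147}{55}\right) \left(- \frac{1}{31127}\right) = \frac{28147}{1711985}$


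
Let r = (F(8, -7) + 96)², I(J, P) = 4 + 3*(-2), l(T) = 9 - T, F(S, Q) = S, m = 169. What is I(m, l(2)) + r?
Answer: 10814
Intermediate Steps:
I(J, P) = -2 (I(J, P) = 4 - 6 = -2)
r = 10816 (r = (8 + 96)² = 104² = 10816)
I(m, l(2)) + r = -2 + 10816 = 10814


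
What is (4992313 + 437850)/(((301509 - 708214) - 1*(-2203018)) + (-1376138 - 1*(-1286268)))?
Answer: 5430163/1706443 ≈ 3.1822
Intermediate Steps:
(4992313 + 437850)/(((301509 - 708214) - 1*(-2203018)) + (-1376138 - 1*(-1286268))) = 5430163/((-406705 + 2203018) + (-1376138 + 1286268)) = 5430163/(1796313 - 89870) = 5430163/1706443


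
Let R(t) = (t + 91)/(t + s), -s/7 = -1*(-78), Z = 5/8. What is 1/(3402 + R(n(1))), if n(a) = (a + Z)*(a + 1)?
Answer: 167/568105 ≈ 0.00029396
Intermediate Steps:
Z = 5/8 (Z = 5*(⅛) = 5/8 ≈ 0.62500)
n(a) = (1 + a)*(5/8 + a) (n(a) = (a + 5/8)*(a + 1) = (5/8 + a)*(1 + a) = (1 + a)*(5/8 + a))
s = -546 (s = -(-7)*(-78) = -7*78 = -546)
R(t) = (91 + t)/(-546 + t) (R(t) = (t + 91)/(t - 546) = (91 + t)/(-546 + t))
1/(3402 + R(n(1))) = 1/(3402 + (91 + (5/8 + 1² + (13/8)*1))/(-546 + (5/8 + 1² + (13/8)*1))) = 1/(3402 + (91 + (5/8 + 1 + 13/8))/(-546 + (5/8 + 1 + 13/8))) = 1/(3402 + (91 + 13/4)/(-546 + 13/4)) = 1/(3402 + (377/4)/(-2171/4)) = 1/(3402 - 4/2171*377/4) = 1/(3402 - 29/167) = 1/(568105/167) = 167/568105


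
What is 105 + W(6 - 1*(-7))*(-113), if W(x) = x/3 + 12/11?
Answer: -16762/33 ≈ -507.94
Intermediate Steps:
W(x) = 12/11 + x/3 (W(x) = x*(⅓) + 12*(1/11) = x/3 + 12/11 = 12/11 + x/3)
105 + W(6 - 1*(-7))*(-113) = 105 + (12/11 + (6 - 1*(-7))/3)*(-113) = 105 + (12/11 + (6 + 7)/3)*(-113) = 105 + (12/11 + (⅓)*13)*(-113) = 105 + (12/11 + 13/3)*(-113) = 105 + (179/33)*(-113) = 105 - 20227/33 = -16762/33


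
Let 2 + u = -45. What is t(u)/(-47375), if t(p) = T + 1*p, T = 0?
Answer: 47/47375 ≈ 0.00099208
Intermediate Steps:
u = -47 (u = -2 - 45 = -47)
t(p) = p (t(p) = 0 + 1*p = 0 + p = p)
t(u)/(-47375) = -47/(-47375) = -47*(-1/47375) = 47/47375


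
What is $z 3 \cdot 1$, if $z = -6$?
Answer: $-18$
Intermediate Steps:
$z 3 \cdot 1 = \left(-6\right) 3 \cdot 1 = \left(-18\right) 1 = -18$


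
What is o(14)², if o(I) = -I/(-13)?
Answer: 196/169 ≈ 1.1598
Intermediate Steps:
o(I) = I/13 (o(I) = -I*(-1)/13 = -(-1)*I/13 = I/13)
o(14)² = ((1/13)*14)² = (14/13)² = 196/169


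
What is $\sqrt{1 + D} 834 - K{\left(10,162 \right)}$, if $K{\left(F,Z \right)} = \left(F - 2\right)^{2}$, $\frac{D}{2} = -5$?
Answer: $-64 + 2502 i \approx -64.0 + 2502.0 i$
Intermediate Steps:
$D = -10$ ($D = 2 \left(-5\right) = -10$)
$K{\left(F,Z \right)} = \left(-2 + F\right)^{2}$
$\sqrt{1 + D} 834 - K{\left(10,162 \right)} = \sqrt{1 - 10} \cdot 834 - \left(-2 + 10\right)^{2} = \sqrt{-9} \cdot 834 - 8^{2} = 3 i 834 - 64 = 2502 i - 64 = -64 + 2502 i$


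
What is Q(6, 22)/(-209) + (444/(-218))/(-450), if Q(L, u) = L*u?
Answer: -97397/155325 ≈ -0.62705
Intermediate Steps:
Q(6, 22)/(-209) + (444/(-218))/(-450) = (6*22)/(-209) + (444/(-218))/(-450) = 132*(-1/209) + (444*(-1/218))*(-1/450) = -12/19 - 222/109*(-1/450) = -12/19 + 37/8175 = -97397/155325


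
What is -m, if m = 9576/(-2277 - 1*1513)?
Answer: 4788/1895 ≈ 2.5266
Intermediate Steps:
m = -4788/1895 (m = 9576/(-2277 - 1513) = 9576/(-3790) = 9576*(-1/3790) = -4788/1895 ≈ -2.5266)
-m = -1*(-4788/1895) = 4788/1895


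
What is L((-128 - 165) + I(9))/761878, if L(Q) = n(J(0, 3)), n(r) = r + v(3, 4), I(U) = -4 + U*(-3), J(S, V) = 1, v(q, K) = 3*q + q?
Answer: 1/58606 ≈ 1.7063e-5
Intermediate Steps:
v(q, K) = 4*q
I(U) = -4 - 3*U
n(r) = 12 + r (n(r) = r + 4*3 = r + 12 = 12 + r)
L(Q) = 13 (L(Q) = 12 + 1 = 13)
L((-128 - 165) + I(9))/761878 = 13/761878 = 13*(1/761878) = 1/58606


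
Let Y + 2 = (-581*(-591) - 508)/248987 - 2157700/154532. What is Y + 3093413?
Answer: 29755754378887685/9619114771 ≈ 3.0934e+6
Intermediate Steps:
Y = -140302215738/9619114771 (Y = -2 + ((-581*(-591) - 508)/248987 - 2157700/154532) = -2 + ((343371 - 508)*(1/248987) - 2157700*1/154532) = -2 + (342863*(1/248987) - 539425/38633) = -2 + (342863/248987 - 539425/38633) = -2 - 121063986196/9619114771 = -140302215738/9619114771 ≈ -14.586)
Y + 3093413 = -140302215738/9619114771 + 3093413 = 29755754378887685/9619114771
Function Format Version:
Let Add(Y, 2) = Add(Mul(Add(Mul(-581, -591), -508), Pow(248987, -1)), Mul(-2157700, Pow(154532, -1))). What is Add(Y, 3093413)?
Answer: Rational(29755754378887685, 9619114771) ≈ 3.0934e+6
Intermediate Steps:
Y = Rational(-140302215738, 9619114771) (Y = Add(-2, Add(Mul(Add(Mul(-581, -591), -508), Pow(248987, -1)), Mul(-2157700, Pow(154532, -1)))) = Add(-2, Add(Mul(Add(343371, -508), Rational(1, 248987)), Mul(-2157700, Rational(1, 154532)))) = Add(-2, Add(Mul(342863, Rational(1, 248987)), Rational(-539425, 38633))) = Add(-2, Add(Rational(342863, 248987), Rational(-539425, 38633))) = Add(-2, Rational(-121063986196, 9619114771)) = Rational(-140302215738, 9619114771) ≈ -14.586)
Add(Y, 3093413) = Add(Rational(-140302215738, 9619114771), 3093413) = Rational(29755754378887685, 9619114771)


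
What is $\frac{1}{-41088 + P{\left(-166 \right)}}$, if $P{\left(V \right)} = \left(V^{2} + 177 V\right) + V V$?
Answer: $- \frac{1}{15358} \approx -6.5113 \cdot 10^{-5}$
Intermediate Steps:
$P{\left(V \right)} = 2 V^{2} + 177 V$ ($P{\left(V \right)} = \left(V^{2} + 177 V\right) + V^{2} = 2 V^{2} + 177 V$)
$\frac{1}{-41088 + P{\left(-166 \right)}} = \frac{1}{-41088 - 166 \left(177 + 2 \left(-166\right)\right)} = \frac{1}{-41088 - 166 \left(177 - 332\right)} = \frac{1}{-41088 - -25730} = \frac{1}{-41088 + 25730} = \frac{1}{-15358} = - \frac{1}{15358}$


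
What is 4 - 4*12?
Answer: -44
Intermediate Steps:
4 - 4*12 = 4 - 48 = -44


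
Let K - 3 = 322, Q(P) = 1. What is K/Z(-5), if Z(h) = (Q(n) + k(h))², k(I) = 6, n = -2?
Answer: 325/49 ≈ 6.6327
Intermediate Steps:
K = 325 (K = 3 + 322 = 325)
Z(h) = 49 (Z(h) = (1 + 6)² = 7² = 49)
K/Z(-5) = 325/49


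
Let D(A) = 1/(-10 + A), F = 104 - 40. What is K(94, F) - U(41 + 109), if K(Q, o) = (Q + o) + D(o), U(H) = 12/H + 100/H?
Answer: 212317/1350 ≈ 157.27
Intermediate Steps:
F = 64
U(H) = 112/H
K(Q, o) = Q + o + 1/(-10 + o) (K(Q, o) = (Q + o) + 1/(-10 + o) = Q + o + 1/(-10 + o))
K(94, F) - U(41 + 109) = (1 + (-10 + 64)*(94 + 64))/(-10 + 64) - 112/(41 + 109) = (1 + 54*158)/54 - 112/150 = (1 + 8532)/54 - 112/150 = (1/54)*8533 - 1*56/75 = 8533/54 - 56/75 = 212317/1350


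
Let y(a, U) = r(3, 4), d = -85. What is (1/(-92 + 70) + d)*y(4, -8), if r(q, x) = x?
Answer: -3742/11 ≈ -340.18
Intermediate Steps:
y(a, U) = 4
(1/(-92 + 70) + d)*y(4, -8) = (1/(-92 + 70) - 85)*4 = (1/(-22) - 85)*4 = (-1/22 - 85)*4 = -1871/22*4 = -3742/11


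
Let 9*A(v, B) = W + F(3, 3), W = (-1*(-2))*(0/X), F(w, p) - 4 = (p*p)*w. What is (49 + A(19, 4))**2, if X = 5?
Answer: 222784/81 ≈ 2750.4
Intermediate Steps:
F(w, p) = 4 + w*p**2 (F(w, p) = 4 + (p*p)*w = 4 + p**2*w = 4 + w*p**2)
W = 0 (W = (-1*(-2))*(0/5) = 2*(0*(1/5)) = 2*0 = 0)
A(v, B) = 31/9 (A(v, B) = (0 + (4 + 3*3**2))/9 = (0 + (4 + 3*9))/9 = (0 + (4 + 27))/9 = (0 + 31)/9 = (1/9)*31 = 31/9)
(49 + A(19, 4))**2 = (49 + 31/9)**2 = (472/9)**2 = 222784/81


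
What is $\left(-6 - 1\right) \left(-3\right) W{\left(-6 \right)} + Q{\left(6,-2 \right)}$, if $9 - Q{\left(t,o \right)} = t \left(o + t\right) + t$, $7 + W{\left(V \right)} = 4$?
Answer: $-84$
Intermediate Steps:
$W{\left(V \right)} = -3$ ($W{\left(V \right)} = -7 + 4 = -3$)
$Q{\left(t,o \right)} = 9 - t - t \left(o + t\right)$ ($Q{\left(t,o \right)} = 9 - \left(t \left(o + t\right) + t\right) = 9 - \left(t + t \left(o + t\right)\right) = 9 - t - t \left(o + t\right)$)
$\left(-6 - 1\right) \left(-3\right) W{\left(-6 \right)} + Q{\left(6,-2 \right)} = \left(-6 - 1\right) \left(-3\right) \left(-3\right) - \left(33 - 12\right) = \left(-7\right) \left(-3\right) \left(-3\right) + \left(9 - 6 - 36 + 12\right) = 21 \left(-3\right) + \left(9 - 6 - 36 + 12\right) = -63 - 21 = -84$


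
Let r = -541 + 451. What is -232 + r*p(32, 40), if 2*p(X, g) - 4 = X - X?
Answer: -412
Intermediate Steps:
r = -90
p(X, g) = 2 (p(X, g) = 2 + (X - X)/2 = 2 + (½)*0 = 2 + 0 = 2)
-232 + r*p(32, 40) = -232 - 90*2 = -232 - 180 = -412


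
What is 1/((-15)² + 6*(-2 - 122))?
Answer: -1/519 ≈ -0.0019268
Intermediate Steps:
1/((-15)² + 6*(-2 - 122)) = 1/(225 + 6*(-124)) = 1/(225 - 744) = 1/(-519) = -1/519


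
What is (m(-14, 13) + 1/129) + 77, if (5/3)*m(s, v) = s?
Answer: 44252/645 ≈ 68.608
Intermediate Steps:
m(s, v) = 3*s/5
(m(-14, 13) + 1/129) + 77 = ((3/5)*(-14) + 1/129) + 77 = (-42/5 + 1/129) + 77 = -5413/645 + 77 = 44252/645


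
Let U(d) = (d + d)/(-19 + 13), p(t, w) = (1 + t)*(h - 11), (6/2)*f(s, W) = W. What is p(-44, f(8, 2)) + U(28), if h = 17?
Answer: -802/3 ≈ -267.33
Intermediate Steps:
f(s, W) = W/3
p(t, w) = 6 + 6*t (p(t, w) = (1 + t)*(17 - 11) = (1 + t)*6 = 6 + 6*t)
U(d) = -d/3 (U(d) = (2*d)/(-6) = (2*d)*(-⅙) = -d/3)
p(-44, f(8, 2)) + U(28) = (6 + 6*(-44)) - ⅓*28 = (6 - 264) - 28/3 = -258 - 28/3 = -802/3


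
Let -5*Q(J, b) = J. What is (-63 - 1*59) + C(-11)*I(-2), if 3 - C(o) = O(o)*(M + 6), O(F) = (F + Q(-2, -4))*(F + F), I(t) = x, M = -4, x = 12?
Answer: -28414/5 ≈ -5682.8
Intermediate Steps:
Q(J, b) = -J/5
I(t) = 12
O(F) = 2*F*(⅖ + F) (O(F) = (F - ⅕*(-2))*(F + F) = (F + ⅖)*(2*F) = (⅖ + F)*(2*F) = 2*F*(⅖ + F))
C(o) = 3 - 4*o*(2 + 5*o)/5 (C(o) = 3 - 2*o*(2 + 5*o)/5*(-4 + 6) = 3 - 2*o*(2 + 5*o)/5*2 = 3 - 4*o*(2 + 5*o)/5)
(-63 - 1*59) + C(-11)*I(-2) = (-63 - 1*59) + (3 - ⅘*(-11)*(2 + 5*(-11)))*12 = (-63 - 59) + (3 - ⅘*(-11)*(2 - 55))*12 = -122 + (3 - ⅘*(-11)*(-53))*12 = -122 + (3 - 2332/5)*12 = -122 - 2317/5*12 = -122 - 27804/5 = -28414/5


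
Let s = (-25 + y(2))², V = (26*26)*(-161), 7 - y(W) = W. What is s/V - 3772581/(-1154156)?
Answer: 102532740829/31403430604 ≈ 3.2650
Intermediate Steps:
y(W) = 7 - W
V = -108836 (V = 676*(-161) = -108836)
s = 400 (s = (-25 + (7 - 1*2))² = (-25 + (7 - 2))² = (-25 + 5)² = (-20)² = 400)
s/V - 3772581/(-1154156) = 400/(-108836) - 3772581/(-1154156) = 400*(-1/108836) - 3772581*(-1/1154156) = -100/27209 + 3772581/1154156 = 102532740829/31403430604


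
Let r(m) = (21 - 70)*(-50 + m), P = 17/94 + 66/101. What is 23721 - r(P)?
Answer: 202335003/9494 ≈ 21312.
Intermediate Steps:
P = 7921/9494 (P = 17*(1/94) + 66*(1/101) = 17/94 + 66/101 = 7921/9494 ≈ 0.83432)
r(m) = 2450 - 49*m (r(m) = -49*(-50 + m) = 2450 - 49*m)
23721 - r(P) = 23721 - (2450 - 49*7921/9494) = 23721 - (2450 - 388129/9494) = 23721 - 1*22872171/9494 = 23721 - 22872171/9494 = 202335003/9494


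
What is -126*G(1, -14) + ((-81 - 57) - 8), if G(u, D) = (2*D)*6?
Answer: 21022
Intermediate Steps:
G(u, D) = 12*D
-126*G(1, -14) + ((-81 - 57) - 8) = -1512*(-14) + ((-81 - 57) - 8) = -126*(-168) + (-138 - 8) = 21168 - 146 = 21022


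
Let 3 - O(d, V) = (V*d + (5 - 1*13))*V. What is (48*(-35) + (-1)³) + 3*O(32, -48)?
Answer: -224008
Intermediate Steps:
O(d, V) = 3 - V*(-8 + V*d) (O(d, V) = 3 - (V*d + (5 - 1*13))*V = 3 - (V*d + (5 - 13))*V = 3 - (V*d - 8)*V = 3 - (-8 + V*d)*V = 3 - V*(-8 + V*d))
(48*(-35) + (-1)³) + 3*O(32, -48) = (48*(-35) + (-1)³) + 3*(3 + 8*(-48) - 1*32*(-48)²) = (-1680 - 1) + 3*(3 - 384 - 1*32*2304) = -1681 + 3*(3 - 384 - 73728) = -1681 + 3*(-74109) = -1681 - 222327 = -224008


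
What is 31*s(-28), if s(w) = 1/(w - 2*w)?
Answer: 31/28 ≈ 1.1071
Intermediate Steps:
s(w) = -1/w (s(w) = 1/(-w) = -1/w)
31*s(-28) = 31*(-1/(-28)) = 31*(-1*(-1/28)) = 31*(1/28) = 31/28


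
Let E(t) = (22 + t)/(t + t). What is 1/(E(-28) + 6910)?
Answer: 28/193483 ≈ 0.00014472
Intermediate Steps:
E(t) = (22 + t)/(2*t) (E(t) = (22 + t)/((2*t)) = (22 + t)*(1/(2*t)) = (22 + t)/(2*t))
1/(E(-28) + 6910) = 1/((1/2)*(22 - 28)/(-28) + 6910) = 1/((1/2)*(-1/28)*(-6) + 6910) = 1/(3/28 + 6910) = 1/(193483/28) = 28/193483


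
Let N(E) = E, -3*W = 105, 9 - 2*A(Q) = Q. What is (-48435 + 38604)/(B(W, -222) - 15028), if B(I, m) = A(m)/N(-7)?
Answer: 19662/30089 ≈ 0.65346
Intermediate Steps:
A(Q) = 9/2 - Q/2
W = -35 (W = -1/3*105 = -35)
B(I, m) = -9/14 + m/14 (B(I, m) = (9/2 - m/2)/(-7) = (9/2 - m/2)*(-1/7) = -9/14 + m/14)
(-48435 + 38604)/(B(W, -222) - 15028) = (-48435 + 38604)/((-9/14 + (1/14)*(-222)) - 15028) = -9831/((-9/14 - 111/7) - 15028) = -9831/(-33/2 - 15028) = -9831/(-30089/2) = -9831*(-2/30089) = 19662/30089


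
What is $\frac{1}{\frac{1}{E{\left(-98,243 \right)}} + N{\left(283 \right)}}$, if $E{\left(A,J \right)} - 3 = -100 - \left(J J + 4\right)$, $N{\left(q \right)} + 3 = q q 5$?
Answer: $\frac{59150}{23686144299} \approx 2.4972 \cdot 10^{-6}$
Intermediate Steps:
$N{\left(q \right)} = -3 + 5 q^{2}$ ($N{\left(q \right)} = -3 + q q 5 = -3 + q^{2} \cdot 5 = -3 + 5 q^{2}$)
$E{\left(A,J \right)} = -101 - J^{2}$ ($E{\left(A,J \right)} = 3 - \left(104 + J J\right) = 3 - \left(104 + J^{2}\right) = -101 - J^{2}$)
$\frac{1}{\frac{1}{E{\left(-98,243 \right)}} + N{\left(283 \right)}} = \frac{1}{\frac{1}{-101 - 243^{2}} - \left(3 - 5 \cdot 283^{2}\right)} = \frac{1}{\frac{1}{-101 - 59049} + \left(-3 + 5 \cdot 80089\right)} = \frac{1}{\frac{1}{-101 - 59049} + \left(-3 + 400445\right)} = \frac{1}{\frac{1}{-59150} + 400442} = \frac{1}{- \frac{1}{59150} + 400442} = \frac{1}{\frac{23686144299}{59150}} = \frac{59150}{23686144299}$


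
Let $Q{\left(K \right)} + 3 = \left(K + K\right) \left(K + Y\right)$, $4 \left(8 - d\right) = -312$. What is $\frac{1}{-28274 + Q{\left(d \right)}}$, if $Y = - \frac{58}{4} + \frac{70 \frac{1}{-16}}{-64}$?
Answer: $- \frac{128}{2043807} \approx -6.2628 \cdot 10^{-5}$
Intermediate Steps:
$d = 86$ ($d = 8 - -78 = 8 + 78 = 86$)
$Y = - \frac{7389}{512}$ ($Y = \left(-58\right) \frac{1}{4} + 70 \left(- \frac{1}{16}\right) \left(- \frac{1}{64}\right) = - \frac{29}{2} - - \frac{35}{512} = - \frac{29}{2} + \frac{35}{512} = - \frac{7389}{512} \approx -14.432$)
$Q{\left(K \right)} = -3 + 2 K \left(- \frac{7389}{512} + K\right)$ ($Q{\left(K \right)} = -3 + \left(K + K\right) \left(K - \frac{7389}{512}\right) = -3 + 2 K \left(- \frac{7389}{512} + K\right)$)
$\frac{1}{-28274 + Q{\left(d \right)}} = \frac{1}{-28274 - \left(\frac{318111}{128} - 14792\right)} = \frac{1}{-28274 - - \frac{1575265}{128}} = \frac{1}{-28274 + \frac{1575265}{128}} = \frac{1}{- \frac{2043807}{128}} = - \frac{128}{2043807}$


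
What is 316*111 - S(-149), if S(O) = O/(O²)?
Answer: 5226325/149 ≈ 35076.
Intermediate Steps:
S(O) = 1/O (S(O) = O/O² = 1/O)
316*111 - S(-149) = 316*111 - 1/(-149) = 35076 - 1*(-1/149) = 35076 + 1/149 = 5226325/149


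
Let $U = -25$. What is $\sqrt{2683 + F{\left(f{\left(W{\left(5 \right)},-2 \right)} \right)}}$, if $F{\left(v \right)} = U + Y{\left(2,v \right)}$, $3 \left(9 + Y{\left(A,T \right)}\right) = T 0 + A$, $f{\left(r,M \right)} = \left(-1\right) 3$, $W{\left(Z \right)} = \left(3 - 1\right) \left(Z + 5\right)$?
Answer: $\frac{\sqrt{23847}}{3} \approx 51.475$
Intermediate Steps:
$W{\left(Z \right)} = 10 + 2 Z$ ($W{\left(Z \right)} = 2 \left(5 + Z\right) = 10 + 2 Z$)
$f{\left(r,M \right)} = -3$
$Y{\left(A,T \right)} = -9 + \frac{A}{3}$ ($Y{\left(A,T \right)} = -9 + \frac{T 0 + A}{3} = -9 + \frac{0 + A}{3} = -9 + \frac{A}{3}$)
$F{\left(v \right)} = - \frac{100}{3}$ ($F{\left(v \right)} = -25 + \left(-9 + \frac{1}{3} \cdot 2\right) = -25 + \left(-9 + \frac{2}{3}\right) = -25 - \frac{25}{3} = - \frac{100}{3}$)
$\sqrt{2683 + F{\left(f{\left(W{\left(5 \right)},-2 \right)} \right)}} = \sqrt{2683 - \frac{100}{3}} = \sqrt{\frac{7949}{3}} = \frac{\sqrt{23847}}{3}$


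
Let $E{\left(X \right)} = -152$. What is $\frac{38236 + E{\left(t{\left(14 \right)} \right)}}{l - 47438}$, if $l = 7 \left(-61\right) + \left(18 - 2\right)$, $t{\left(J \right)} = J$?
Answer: $- \frac{38084}{47849} \approx -0.79592$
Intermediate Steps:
$l = -411$ ($l = -427 + \left(18 - 2\right) = -427 + 16 = -411$)
$\frac{38236 + E{\left(t{\left(14 \right)} \right)}}{l - 47438} = \frac{38236 - 152}{-411 - 47438} = \frac{38084}{-47849} = 38084 \left(- \frac{1}{47849}\right) = - \frac{38084}{47849}$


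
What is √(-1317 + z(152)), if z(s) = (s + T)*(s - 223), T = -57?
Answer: I*√8062 ≈ 89.789*I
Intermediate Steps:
z(s) = (-223 + s)*(-57 + s) (z(s) = (s - 57)*(s - 223) = (-57 + s)*(-223 + s) = (-223 + s)*(-57 + s))
√(-1317 + z(152)) = √(-1317 + (12711 + 152² - 280*152)) = √(-1317 + (12711 + 23104 - 42560)) = √(-1317 - 6745) = √(-8062) = I*√8062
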